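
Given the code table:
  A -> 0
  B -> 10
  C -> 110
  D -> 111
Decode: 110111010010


Decoding:
110 -> C
111 -> D
0 -> A
10 -> B
0 -> A
10 -> B


Result: CDABAB


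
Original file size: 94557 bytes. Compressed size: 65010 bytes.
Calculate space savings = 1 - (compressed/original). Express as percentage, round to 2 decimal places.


ratio = compressed/original = 65010/94557 = 0.687522
savings = 1 - ratio = 1 - 0.687522 = 0.312478
as a percentage: 0.312478 * 100 = 31.25%

Space savings = 1 - 65010/94557 = 31.25%


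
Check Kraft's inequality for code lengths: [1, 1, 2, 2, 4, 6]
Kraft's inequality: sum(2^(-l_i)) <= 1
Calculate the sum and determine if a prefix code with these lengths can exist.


Sum = 2^(-1) + 2^(-1) + 2^(-2) + 2^(-2) + 2^(-4) + 2^(-6)
    = 0.5 + 0.5 + 0.25 + 0.25 + 0.0625 + 0.015625
    = 101/64 = 1.578125
Since 1.578125 > 1, Kraft's inequality is NOT satisfied.
A prefix code with these lengths CANNOT exist.

Kraft sum = 1.578125. Not satisfied.


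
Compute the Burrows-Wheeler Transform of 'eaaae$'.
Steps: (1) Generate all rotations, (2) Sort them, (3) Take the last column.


Rotations (sorted):
  0: $eaaae -> last char: e
  1: aaae$e -> last char: e
  2: aae$ea -> last char: a
  3: ae$eaa -> last char: a
  4: e$eaaa -> last char: a
  5: eaaae$ -> last char: $


BWT = eeaaa$


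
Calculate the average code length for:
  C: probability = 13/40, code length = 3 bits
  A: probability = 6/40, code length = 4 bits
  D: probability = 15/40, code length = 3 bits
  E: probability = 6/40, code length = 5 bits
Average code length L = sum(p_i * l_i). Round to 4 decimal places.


Weighted contributions p_i * l_i:
  C: (13/40) * 3 = 39/40
  A: (6/40) * 4 = 24/40
  D: (15/40) * 3 = 45/40
  E: (6/40) * 5 = 30/40
Sum = (39 + 24 + 45 + 30)/40 = 138/40

L = 138/40 = 3.4500 bits/symbol


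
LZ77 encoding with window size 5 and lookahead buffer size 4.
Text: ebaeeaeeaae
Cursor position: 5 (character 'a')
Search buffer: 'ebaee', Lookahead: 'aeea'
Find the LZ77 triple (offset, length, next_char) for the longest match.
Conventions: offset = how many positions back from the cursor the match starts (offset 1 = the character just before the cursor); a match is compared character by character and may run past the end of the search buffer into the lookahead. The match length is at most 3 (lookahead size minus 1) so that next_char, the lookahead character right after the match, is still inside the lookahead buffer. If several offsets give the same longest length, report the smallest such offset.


Try each offset into the search buffer:
  offset=1 (pos 4, char 'e'): match length 0
  offset=2 (pos 3, char 'e'): match length 0
  offset=3 (pos 2, char 'a'): match length 3
  offset=4 (pos 1, char 'b'): match length 0
  offset=5 (pos 0, char 'e'): match length 0
Longest match has length 3 at offset 3.
next_char = character at position 5 + 3 = 8 -> 'a'

Best match: offset=3, length=3 (matching 'aee' starting at position 2)
LZ77 triple: (3, 3, 'a')


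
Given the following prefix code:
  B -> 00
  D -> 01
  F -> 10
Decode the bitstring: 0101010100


Decoding step by step:
Bits 01 -> D
Bits 01 -> D
Bits 01 -> D
Bits 01 -> D
Bits 00 -> B


Decoded message: DDDDB


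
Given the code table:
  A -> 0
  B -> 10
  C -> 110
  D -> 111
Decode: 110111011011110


Decoding:
110 -> C
111 -> D
0 -> A
110 -> C
111 -> D
10 -> B


Result: CDACDB


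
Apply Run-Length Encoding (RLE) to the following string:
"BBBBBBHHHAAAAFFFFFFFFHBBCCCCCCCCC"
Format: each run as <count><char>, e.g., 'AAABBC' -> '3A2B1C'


Scanning runs left to right:
  i=0: run of 'B' x 6 -> '6B'
  i=6: run of 'H' x 3 -> '3H'
  i=9: run of 'A' x 4 -> '4A'
  i=13: run of 'F' x 8 -> '8F'
  i=21: run of 'H' x 1 -> '1H'
  i=22: run of 'B' x 2 -> '2B'
  i=24: run of 'C' x 9 -> '9C'

RLE = 6B3H4A8F1H2B9C


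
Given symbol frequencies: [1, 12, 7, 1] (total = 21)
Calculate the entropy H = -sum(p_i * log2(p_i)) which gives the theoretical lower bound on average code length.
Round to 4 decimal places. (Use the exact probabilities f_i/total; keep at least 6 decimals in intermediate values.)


Per-symbol terms -p_i * log2(p_i) with p_i = f_i/21:
  p = 1/21 = 0.047619: log2(p) = -4.392317, -p*log2(p) = 0.209158
  p = 12/21 = 0.571429: log2(p) = -0.807355, -p*log2(p) = 0.461346
  p = 7/21 = 0.333333: log2(p) = -1.584963, -p*log2(p) = 0.528321
  p = 1/21 = 0.047619: log2(p) = -4.392317, -p*log2(p) = 0.209158
H = 0.209158 + 0.461346 + 0.528321 + 0.209158 = 1.407983

H = 1.408 bits/symbol


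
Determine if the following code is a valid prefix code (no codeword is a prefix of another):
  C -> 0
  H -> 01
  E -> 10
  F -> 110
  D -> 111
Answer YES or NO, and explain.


Checking each pair (does one codeword prefix another?):
  C='0' vs H='01': prefix -- VIOLATION

NO -- this is NOT a valid prefix code. C (0) is a prefix of H (01).


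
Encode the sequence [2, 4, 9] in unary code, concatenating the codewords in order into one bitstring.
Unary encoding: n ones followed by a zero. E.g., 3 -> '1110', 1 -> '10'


Encode each number as n ones followed by a terminating 0:
  2 -> 110 (3 bits)
  4 -> 11110 (5 bits)
  9 -> 1111111110 (10 bits)
Total length = 3 + 5 + 10 = 18 bits.

Unary([2, 4, 9]) = 110111101111111110 (18 bits)


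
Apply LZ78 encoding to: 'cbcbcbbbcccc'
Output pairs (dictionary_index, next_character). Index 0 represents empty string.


LZ78 encoding steps:
Dictionary: {0: ''}
Step 1: w='' (idx 0), next='c' -> output (0, 'c'), add 'c' as idx 1
Step 2: w='' (idx 0), next='b' -> output (0, 'b'), add 'b' as idx 2
Step 3: w='c' (idx 1), next='b' -> output (1, 'b'), add 'cb' as idx 3
Step 4: w='cb' (idx 3), next='b' -> output (3, 'b'), add 'cbb' as idx 4
Step 5: w='b' (idx 2), next='c' -> output (2, 'c'), add 'bc' as idx 5
Step 6: w='c' (idx 1), next='c' -> output (1, 'c'), add 'cc' as idx 6
Step 7: w='c' (idx 1), end of input -> output (1, '')


Encoded: [(0, 'c'), (0, 'b'), (1, 'b'), (3, 'b'), (2, 'c'), (1, 'c'), (1, '')]


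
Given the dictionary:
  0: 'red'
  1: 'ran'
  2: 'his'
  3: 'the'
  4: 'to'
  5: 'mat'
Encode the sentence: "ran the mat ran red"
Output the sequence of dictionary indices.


Look up each word in the dictionary:
  'ran' -> 1
  'the' -> 3
  'mat' -> 5
  'ran' -> 1
  'red' -> 0

Encoded: [1, 3, 5, 1, 0]


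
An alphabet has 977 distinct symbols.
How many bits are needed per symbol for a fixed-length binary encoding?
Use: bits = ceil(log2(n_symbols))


log2(977) = 9.9322
Bracket: 2^9 = 512 < 977 <= 2^10 = 1024
So ceil(log2(977)) = 10

bits = ceil(log2(977)) = ceil(9.9322) = 10 bits


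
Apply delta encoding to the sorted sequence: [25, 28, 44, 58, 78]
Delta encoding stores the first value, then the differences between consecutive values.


First value: 25
Deltas:
  28 - 25 = 3
  44 - 28 = 16
  58 - 44 = 14
  78 - 58 = 20


Delta encoded: [25, 3, 16, 14, 20]


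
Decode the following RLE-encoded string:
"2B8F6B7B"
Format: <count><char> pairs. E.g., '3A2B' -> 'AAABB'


Expanding each <count><char> pair:
  2B -> 'BB'
  8F -> 'FFFFFFFF'
  6B -> 'BBBBBB'
  7B -> 'BBBBBBB'

Decoded = BBFFFFFFFFBBBBBBBBBBBBB


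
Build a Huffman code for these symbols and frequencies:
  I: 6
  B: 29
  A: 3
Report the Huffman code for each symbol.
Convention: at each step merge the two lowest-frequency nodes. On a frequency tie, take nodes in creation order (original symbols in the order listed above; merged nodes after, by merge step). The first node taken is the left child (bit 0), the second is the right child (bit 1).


Huffman tree construction:
Step 1: Merge A(3) + I(6) = 9
Step 2: Merge (A+I)(9) + B(29) = 38
Read each symbol's code off the tree from the root (left child = 0, right child = 1).

Codes:
  I: 01 (length 2)
  B: 1 (length 1)
  A: 00 (length 2)
Average code length: 47/38 = 1.2368 bits/symbol


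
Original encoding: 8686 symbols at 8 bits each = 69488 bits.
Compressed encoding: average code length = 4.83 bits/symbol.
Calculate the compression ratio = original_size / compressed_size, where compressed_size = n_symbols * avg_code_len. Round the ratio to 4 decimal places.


original_size = n_symbols * orig_bits = 8686 * 8 = 69488 bits
compressed_size = n_symbols * avg_code_len = 8686 * 4.83 = 41953.38 bits
ratio = original_size / compressed_size = 69488 / 41953.38 = 1.6563

Compression ratio = 1.6563


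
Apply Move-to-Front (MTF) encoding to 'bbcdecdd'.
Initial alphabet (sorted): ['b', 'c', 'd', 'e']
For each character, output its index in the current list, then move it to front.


MTF encoding:
'b': index 0 in ['b', 'c', 'd', 'e'] -> ['b', 'c', 'd', 'e']
'b': index 0 in ['b', 'c', 'd', 'e'] -> ['b', 'c', 'd', 'e']
'c': index 1 in ['b', 'c', 'd', 'e'] -> ['c', 'b', 'd', 'e']
'd': index 2 in ['c', 'b', 'd', 'e'] -> ['d', 'c', 'b', 'e']
'e': index 3 in ['d', 'c', 'b', 'e'] -> ['e', 'd', 'c', 'b']
'c': index 2 in ['e', 'd', 'c', 'b'] -> ['c', 'e', 'd', 'b']
'd': index 2 in ['c', 'e', 'd', 'b'] -> ['d', 'c', 'e', 'b']
'd': index 0 in ['d', 'c', 'e', 'b'] -> ['d', 'c', 'e', 'b']


Output: [0, 0, 1, 2, 3, 2, 2, 0]


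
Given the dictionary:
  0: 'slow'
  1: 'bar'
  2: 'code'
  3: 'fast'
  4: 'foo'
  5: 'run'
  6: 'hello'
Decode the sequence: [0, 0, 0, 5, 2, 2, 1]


Look up each index in the dictionary:
  0 -> 'slow'
  0 -> 'slow'
  0 -> 'slow'
  5 -> 'run'
  2 -> 'code'
  2 -> 'code'
  1 -> 'bar'

Decoded: "slow slow slow run code code bar"


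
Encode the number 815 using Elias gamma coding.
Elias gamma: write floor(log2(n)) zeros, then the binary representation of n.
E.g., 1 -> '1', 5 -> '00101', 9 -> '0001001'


num_bits = floor(log2(815)) + 1 = 10
leading_zeros = num_bits - 1 = 9
binary(815) = 1100101111

Elias gamma(815) = '000000000' + '1100101111' = 0000000001100101111 (19 bits)


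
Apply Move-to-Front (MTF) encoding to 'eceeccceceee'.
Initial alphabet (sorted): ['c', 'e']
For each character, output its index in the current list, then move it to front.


MTF encoding:
'e': index 1 in ['c', 'e'] -> ['e', 'c']
'c': index 1 in ['e', 'c'] -> ['c', 'e']
'e': index 1 in ['c', 'e'] -> ['e', 'c']
'e': index 0 in ['e', 'c'] -> ['e', 'c']
'c': index 1 in ['e', 'c'] -> ['c', 'e']
'c': index 0 in ['c', 'e'] -> ['c', 'e']
'c': index 0 in ['c', 'e'] -> ['c', 'e']
'e': index 1 in ['c', 'e'] -> ['e', 'c']
'c': index 1 in ['e', 'c'] -> ['c', 'e']
'e': index 1 in ['c', 'e'] -> ['e', 'c']
'e': index 0 in ['e', 'c'] -> ['e', 'c']
'e': index 0 in ['e', 'c'] -> ['e', 'c']


Output: [1, 1, 1, 0, 1, 0, 0, 1, 1, 1, 0, 0]


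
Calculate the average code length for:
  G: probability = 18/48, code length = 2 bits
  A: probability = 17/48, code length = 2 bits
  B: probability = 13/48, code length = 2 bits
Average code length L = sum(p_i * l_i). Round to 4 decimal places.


Weighted contributions p_i * l_i:
  G: (18/48) * 2 = 36/48
  A: (17/48) * 2 = 34/48
  B: (13/48) * 2 = 26/48
Sum = (36 + 34 + 26)/48 = 96/48

L = 96/48 = 2.0000 bits/symbol


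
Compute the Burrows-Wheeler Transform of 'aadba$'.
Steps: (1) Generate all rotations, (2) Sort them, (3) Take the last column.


Rotations (sorted):
  0: $aadba -> last char: a
  1: a$aadb -> last char: b
  2: aadba$ -> last char: $
  3: adba$a -> last char: a
  4: ba$aad -> last char: d
  5: dba$aa -> last char: a


BWT = ab$ada


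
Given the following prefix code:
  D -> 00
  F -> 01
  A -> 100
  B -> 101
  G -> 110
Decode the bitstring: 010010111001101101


Decoding step by step:
Bits 01 -> F
Bits 00 -> D
Bits 101 -> B
Bits 110 -> G
Bits 01 -> F
Bits 101 -> B
Bits 101 -> B


Decoded message: FDBGFBB


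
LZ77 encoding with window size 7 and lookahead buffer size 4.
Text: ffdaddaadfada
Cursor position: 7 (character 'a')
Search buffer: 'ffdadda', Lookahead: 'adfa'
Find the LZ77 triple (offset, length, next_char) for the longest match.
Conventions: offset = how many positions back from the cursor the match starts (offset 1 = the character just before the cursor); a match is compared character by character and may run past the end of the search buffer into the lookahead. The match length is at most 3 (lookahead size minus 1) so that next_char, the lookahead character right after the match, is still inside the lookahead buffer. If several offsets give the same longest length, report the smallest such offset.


Try each offset into the search buffer:
  offset=1 (pos 6, char 'a'): match length 1
  offset=2 (pos 5, char 'd'): match length 0
  offset=3 (pos 4, char 'd'): match length 0
  offset=4 (pos 3, char 'a'): match length 2
  offset=5 (pos 2, char 'd'): match length 0
  offset=6 (pos 1, char 'f'): match length 0
  offset=7 (pos 0, char 'f'): match length 0
Longest match has length 2 at offset 4.
next_char = character at position 7 + 2 = 9 -> 'f'

Best match: offset=4, length=2 (matching 'ad' starting at position 3)
LZ77 triple: (4, 2, 'f')


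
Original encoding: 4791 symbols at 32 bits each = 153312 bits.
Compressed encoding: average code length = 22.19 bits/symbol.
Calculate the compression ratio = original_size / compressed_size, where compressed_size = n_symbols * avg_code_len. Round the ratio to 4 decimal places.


original_size = n_symbols * orig_bits = 4791 * 32 = 153312 bits
compressed_size = n_symbols * avg_code_len = 4791 * 22.19 = 106312.29 bits
ratio = original_size / compressed_size = 153312 / 106312.29 = 1.4421

Compression ratio = 1.4421


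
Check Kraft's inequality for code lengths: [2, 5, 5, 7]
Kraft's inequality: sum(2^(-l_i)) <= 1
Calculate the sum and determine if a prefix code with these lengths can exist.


Sum = 2^(-2) + 2^(-5) + 2^(-5) + 2^(-7)
    = 0.25 + 0.03125 + 0.03125 + 0.0078125
    = 41/128 = 0.3203125
Since 0.3203125 <= 1, Kraft's inequality IS satisfied.
A prefix code with these lengths CAN exist.

Kraft sum = 0.3203125. Satisfied.


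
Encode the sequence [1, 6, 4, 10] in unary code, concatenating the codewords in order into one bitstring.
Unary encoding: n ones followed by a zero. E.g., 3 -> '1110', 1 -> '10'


Encode each number as n ones followed by a terminating 0:
  1 -> 10 (2 bits)
  6 -> 1111110 (7 bits)
  4 -> 11110 (5 bits)
  10 -> 11111111110 (11 bits)
Total length = 2 + 7 + 5 + 11 = 25 bits.

Unary([1, 6, 4, 10]) = 1011111101111011111111110 (25 bits)


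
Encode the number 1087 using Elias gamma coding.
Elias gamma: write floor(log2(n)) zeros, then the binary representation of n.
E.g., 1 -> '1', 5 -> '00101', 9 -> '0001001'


num_bits = floor(log2(1087)) + 1 = 11
leading_zeros = num_bits - 1 = 10
binary(1087) = 10000111111

Elias gamma(1087) = '0000000000' + '10000111111' = 000000000010000111111 (21 bits)


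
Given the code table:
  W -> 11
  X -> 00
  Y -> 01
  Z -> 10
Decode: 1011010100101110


Decoding:
10 -> Z
11 -> W
01 -> Y
01 -> Y
00 -> X
10 -> Z
11 -> W
10 -> Z


Result: ZWYYXZWZ


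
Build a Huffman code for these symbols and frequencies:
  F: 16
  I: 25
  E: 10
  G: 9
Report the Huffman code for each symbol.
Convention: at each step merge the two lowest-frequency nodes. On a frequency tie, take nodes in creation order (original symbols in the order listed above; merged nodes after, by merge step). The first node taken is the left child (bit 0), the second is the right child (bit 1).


Huffman tree construction:
Step 1: Merge G(9) + E(10) = 19
Step 2: Merge F(16) + (G+E)(19) = 35
Step 3: Merge I(25) + (F+(G+E))(35) = 60
Read each symbol's code off the tree from the root (left child = 0, right child = 1).

Codes:
  F: 10 (length 2)
  I: 0 (length 1)
  E: 111 (length 3)
  G: 110 (length 3)
Average code length: 114/60 = 1.9000 bits/symbol


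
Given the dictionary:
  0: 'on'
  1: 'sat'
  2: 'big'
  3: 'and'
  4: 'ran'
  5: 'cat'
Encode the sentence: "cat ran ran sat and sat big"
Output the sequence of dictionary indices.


Look up each word in the dictionary:
  'cat' -> 5
  'ran' -> 4
  'ran' -> 4
  'sat' -> 1
  'and' -> 3
  'sat' -> 1
  'big' -> 2

Encoded: [5, 4, 4, 1, 3, 1, 2]


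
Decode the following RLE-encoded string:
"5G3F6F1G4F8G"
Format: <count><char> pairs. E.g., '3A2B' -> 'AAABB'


Expanding each <count><char> pair:
  5G -> 'GGGGG'
  3F -> 'FFF'
  6F -> 'FFFFFF'
  1G -> 'G'
  4F -> 'FFFF'
  8G -> 'GGGGGGGG'

Decoded = GGGGGFFFFFFFFFGFFFFGGGGGGGG


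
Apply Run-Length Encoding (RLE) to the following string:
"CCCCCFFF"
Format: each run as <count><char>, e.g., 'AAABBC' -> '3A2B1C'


Scanning runs left to right:
  i=0: run of 'C' x 5 -> '5C'
  i=5: run of 'F' x 3 -> '3F'

RLE = 5C3F


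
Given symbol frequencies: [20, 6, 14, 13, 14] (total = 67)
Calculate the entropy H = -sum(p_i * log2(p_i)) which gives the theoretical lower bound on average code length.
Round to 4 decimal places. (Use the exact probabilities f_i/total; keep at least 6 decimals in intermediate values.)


Per-symbol terms -p_i * log2(p_i) with p_i = f_i/67:
  p = 20/67 = 0.298507: log2(p) = -1.744161, -p*log2(p) = 0.520645
  p = 6/67 = 0.089552: log2(p) = -3.481127, -p*log2(p) = 0.311743
  p = 14/67 = 0.208955: log2(p) = -2.258734, -p*log2(p) = 0.471974
  p = 13/67 = 0.194030: log2(p) = -2.365649, -p*log2(p) = 0.459007
  p = 14/67 = 0.208955: log2(p) = -2.258734, -p*log2(p) = 0.471974
H = 0.520645 + 0.311743 + 0.471974 + 0.459007 + 0.471974 = 2.235343

H = 2.2353 bits/symbol


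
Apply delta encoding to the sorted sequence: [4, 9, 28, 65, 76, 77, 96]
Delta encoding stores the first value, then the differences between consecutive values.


First value: 4
Deltas:
  9 - 4 = 5
  28 - 9 = 19
  65 - 28 = 37
  76 - 65 = 11
  77 - 76 = 1
  96 - 77 = 19


Delta encoded: [4, 5, 19, 37, 11, 1, 19]


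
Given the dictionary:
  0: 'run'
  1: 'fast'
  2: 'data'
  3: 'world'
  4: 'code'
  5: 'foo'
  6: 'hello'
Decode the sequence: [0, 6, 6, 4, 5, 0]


Look up each index in the dictionary:
  0 -> 'run'
  6 -> 'hello'
  6 -> 'hello'
  4 -> 'code'
  5 -> 'foo'
  0 -> 'run'

Decoded: "run hello hello code foo run"


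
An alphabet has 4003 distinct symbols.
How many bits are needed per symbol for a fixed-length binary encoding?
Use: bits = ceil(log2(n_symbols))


log2(4003) = 11.9669
Bracket: 2^11 = 2048 < 4003 <= 2^12 = 4096
So ceil(log2(4003)) = 12

bits = ceil(log2(4003)) = ceil(11.9669) = 12 bits


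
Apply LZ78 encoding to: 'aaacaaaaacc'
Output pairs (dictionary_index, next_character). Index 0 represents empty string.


LZ78 encoding steps:
Dictionary: {0: ''}
Step 1: w='' (idx 0), next='a' -> output (0, 'a'), add 'a' as idx 1
Step 2: w='a' (idx 1), next='a' -> output (1, 'a'), add 'aa' as idx 2
Step 3: w='' (idx 0), next='c' -> output (0, 'c'), add 'c' as idx 3
Step 4: w='aa' (idx 2), next='a' -> output (2, 'a'), add 'aaa' as idx 4
Step 5: w='aa' (idx 2), next='c' -> output (2, 'c'), add 'aac' as idx 5
Step 6: w='c' (idx 3), end of input -> output (3, '')


Encoded: [(0, 'a'), (1, 'a'), (0, 'c'), (2, 'a'), (2, 'c'), (3, '')]


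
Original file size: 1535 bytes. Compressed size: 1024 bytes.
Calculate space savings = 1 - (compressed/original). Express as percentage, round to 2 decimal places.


ratio = compressed/original = 1024/1535 = 0.667101
savings = 1 - ratio = 1 - 0.667101 = 0.332899
as a percentage: 0.332899 * 100 = 33.29%

Space savings = 1 - 1024/1535 = 33.29%


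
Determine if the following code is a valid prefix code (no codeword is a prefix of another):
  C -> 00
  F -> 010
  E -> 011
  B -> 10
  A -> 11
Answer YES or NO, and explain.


Checking each pair (does one codeword prefix another?):
  C='00' vs F='010': no prefix
  C='00' vs E='011': no prefix
  C='00' vs B='10': no prefix
  C='00' vs A='11': no prefix
  F='010' vs C='00': no prefix
  F='010' vs E='011': no prefix
  F='010' vs B='10': no prefix
  F='010' vs A='11': no prefix
  E='011' vs C='00': no prefix
  E='011' vs F='010': no prefix
  E='011' vs B='10': no prefix
  E='011' vs A='11': no prefix
  B='10' vs C='00': no prefix
  B='10' vs F='010': no prefix
  B='10' vs E='011': no prefix
  B='10' vs A='11': no prefix
  A='11' vs C='00': no prefix
  A='11' vs F='010': no prefix
  A='11' vs E='011': no prefix
  A='11' vs B='10': no prefix
No violation found over all pairs.

YES -- this is a valid prefix code. No codeword is a prefix of any other codeword.


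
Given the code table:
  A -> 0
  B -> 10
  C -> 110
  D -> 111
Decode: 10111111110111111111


Decoding:
10 -> B
111 -> D
111 -> D
110 -> C
111 -> D
111 -> D
111 -> D


Result: BDDCDDD


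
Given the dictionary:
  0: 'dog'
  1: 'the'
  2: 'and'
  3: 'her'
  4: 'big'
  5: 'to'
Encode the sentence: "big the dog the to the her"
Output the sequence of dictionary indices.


Look up each word in the dictionary:
  'big' -> 4
  'the' -> 1
  'dog' -> 0
  'the' -> 1
  'to' -> 5
  'the' -> 1
  'her' -> 3

Encoded: [4, 1, 0, 1, 5, 1, 3]


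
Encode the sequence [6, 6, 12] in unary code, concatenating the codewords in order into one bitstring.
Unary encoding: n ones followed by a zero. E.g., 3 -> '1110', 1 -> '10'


Encode each number as n ones followed by a terminating 0:
  6 -> 1111110 (7 bits)
  6 -> 1111110 (7 bits)
  12 -> 1111111111110 (13 bits)
Total length = 7 + 7 + 13 = 27 bits.

Unary([6, 6, 12]) = 111111011111101111111111110 (27 bits)


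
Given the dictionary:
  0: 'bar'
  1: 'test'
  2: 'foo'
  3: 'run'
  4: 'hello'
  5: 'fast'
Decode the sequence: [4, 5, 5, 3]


Look up each index in the dictionary:
  4 -> 'hello'
  5 -> 'fast'
  5 -> 'fast'
  3 -> 'run'

Decoded: "hello fast fast run"


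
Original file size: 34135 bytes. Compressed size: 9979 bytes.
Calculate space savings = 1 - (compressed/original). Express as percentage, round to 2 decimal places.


ratio = compressed/original = 9979/34135 = 0.292339
savings = 1 - ratio = 1 - 0.292339 = 0.707661
as a percentage: 0.707661 * 100 = 70.77%

Space savings = 1 - 9979/34135 = 70.77%


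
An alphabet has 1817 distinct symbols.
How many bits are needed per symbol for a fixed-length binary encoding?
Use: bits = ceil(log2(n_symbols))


log2(1817) = 10.8273
Bracket: 2^10 = 1024 < 1817 <= 2^11 = 2048
So ceil(log2(1817)) = 11

bits = ceil(log2(1817)) = ceil(10.8273) = 11 bits


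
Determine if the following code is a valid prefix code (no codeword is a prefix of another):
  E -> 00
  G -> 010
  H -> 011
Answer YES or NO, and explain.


Checking each pair (does one codeword prefix another?):
  E='00' vs G='010': no prefix
  E='00' vs H='011': no prefix
  G='010' vs E='00': no prefix
  G='010' vs H='011': no prefix
  H='011' vs E='00': no prefix
  H='011' vs G='010': no prefix
No violation found over all pairs.

YES -- this is a valid prefix code. No codeword is a prefix of any other codeword.


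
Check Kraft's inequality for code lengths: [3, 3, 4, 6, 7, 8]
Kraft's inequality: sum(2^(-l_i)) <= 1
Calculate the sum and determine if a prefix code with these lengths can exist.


Sum = 2^(-3) + 2^(-3) + 2^(-4) + 2^(-6) + 2^(-7) + 2^(-8)
    = 0.125 + 0.125 + 0.0625 + 0.015625 + 0.0078125 + 0.00390625
    = 87/256 = 0.33984375
Since 0.33984375 <= 1, Kraft's inequality IS satisfied.
A prefix code with these lengths CAN exist.

Kraft sum = 0.33984375. Satisfied.


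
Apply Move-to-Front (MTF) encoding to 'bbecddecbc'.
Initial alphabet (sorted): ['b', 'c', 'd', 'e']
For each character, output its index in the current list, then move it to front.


MTF encoding:
'b': index 0 in ['b', 'c', 'd', 'e'] -> ['b', 'c', 'd', 'e']
'b': index 0 in ['b', 'c', 'd', 'e'] -> ['b', 'c', 'd', 'e']
'e': index 3 in ['b', 'c', 'd', 'e'] -> ['e', 'b', 'c', 'd']
'c': index 2 in ['e', 'b', 'c', 'd'] -> ['c', 'e', 'b', 'd']
'd': index 3 in ['c', 'e', 'b', 'd'] -> ['d', 'c', 'e', 'b']
'd': index 0 in ['d', 'c', 'e', 'b'] -> ['d', 'c', 'e', 'b']
'e': index 2 in ['d', 'c', 'e', 'b'] -> ['e', 'd', 'c', 'b']
'c': index 2 in ['e', 'd', 'c', 'b'] -> ['c', 'e', 'd', 'b']
'b': index 3 in ['c', 'e', 'd', 'b'] -> ['b', 'c', 'e', 'd']
'c': index 1 in ['b', 'c', 'e', 'd'] -> ['c', 'b', 'e', 'd']


Output: [0, 0, 3, 2, 3, 0, 2, 2, 3, 1]


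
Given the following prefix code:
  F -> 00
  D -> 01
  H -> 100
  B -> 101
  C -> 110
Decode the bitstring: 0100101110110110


Decoding step by step:
Bits 01 -> D
Bits 00 -> F
Bits 101 -> B
Bits 110 -> C
Bits 110 -> C
Bits 110 -> C


Decoded message: DFBCCC


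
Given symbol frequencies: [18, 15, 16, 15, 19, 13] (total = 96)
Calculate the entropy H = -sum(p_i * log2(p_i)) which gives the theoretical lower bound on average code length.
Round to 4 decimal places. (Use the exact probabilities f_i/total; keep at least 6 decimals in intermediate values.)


Per-symbol terms -p_i * log2(p_i) with p_i = f_i/96:
  p = 18/96 = 0.187500: log2(p) = -2.415037, -p*log2(p) = 0.452820
  p = 15/96 = 0.156250: log2(p) = -2.678072, -p*log2(p) = 0.418449
  p = 16/96 = 0.166667: log2(p) = -2.584963, -p*log2(p) = 0.430827
  p = 15/96 = 0.156250: log2(p) = -2.678072, -p*log2(p) = 0.418449
  p = 19/96 = 0.197917: log2(p) = -2.337035, -p*log2(p) = 0.462538
  p = 13/96 = 0.135417: log2(p) = -2.884523, -p*log2(p) = 0.390612
H = 0.452820 + 0.418449 + 0.430827 + 0.418449 + 0.462538 + 0.390612 = 2.573695

H = 2.5737 bits/symbol


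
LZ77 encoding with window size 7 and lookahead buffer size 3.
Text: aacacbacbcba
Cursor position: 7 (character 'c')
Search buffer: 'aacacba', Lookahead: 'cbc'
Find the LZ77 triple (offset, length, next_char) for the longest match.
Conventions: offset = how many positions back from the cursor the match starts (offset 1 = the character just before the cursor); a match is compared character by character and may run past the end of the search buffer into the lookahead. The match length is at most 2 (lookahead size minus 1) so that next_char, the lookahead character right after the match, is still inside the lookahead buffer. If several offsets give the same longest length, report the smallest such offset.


Try each offset into the search buffer:
  offset=1 (pos 6, char 'a'): match length 0
  offset=2 (pos 5, char 'b'): match length 0
  offset=3 (pos 4, char 'c'): match length 2
  offset=4 (pos 3, char 'a'): match length 0
  offset=5 (pos 2, char 'c'): match length 1
  offset=6 (pos 1, char 'a'): match length 0
  offset=7 (pos 0, char 'a'): match length 0
Longest match has length 2 at offset 3.
next_char = character at position 7 + 2 = 9 -> 'c'

Best match: offset=3, length=2 (matching 'cb' starting at position 4)
LZ77 triple: (3, 2, 'c')


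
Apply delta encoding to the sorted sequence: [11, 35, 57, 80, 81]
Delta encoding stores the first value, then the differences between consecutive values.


First value: 11
Deltas:
  35 - 11 = 24
  57 - 35 = 22
  80 - 57 = 23
  81 - 80 = 1


Delta encoded: [11, 24, 22, 23, 1]


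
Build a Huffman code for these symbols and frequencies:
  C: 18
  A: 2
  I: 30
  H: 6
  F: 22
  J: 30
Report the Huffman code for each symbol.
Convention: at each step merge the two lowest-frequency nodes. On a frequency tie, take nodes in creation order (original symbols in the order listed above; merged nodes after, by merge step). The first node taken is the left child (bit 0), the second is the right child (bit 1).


Huffman tree construction:
Step 1: Merge A(2) + H(6) = 8
Step 2: Merge (A+H)(8) + C(18) = 26
Step 3: Merge F(22) + ((A+H)+C)(26) = 48
Step 4: Merge I(30) + J(30) = 60
Step 5: Merge (F+((A+H)+C))(48) + (I+J)(60) = 108
Read each symbol's code off the tree from the root (left child = 0, right child = 1).

Codes:
  C: 011 (length 3)
  A: 0100 (length 4)
  I: 10 (length 2)
  H: 0101 (length 4)
  F: 00 (length 2)
  J: 11 (length 2)
Average code length: 250/108 = 2.3148 bits/symbol


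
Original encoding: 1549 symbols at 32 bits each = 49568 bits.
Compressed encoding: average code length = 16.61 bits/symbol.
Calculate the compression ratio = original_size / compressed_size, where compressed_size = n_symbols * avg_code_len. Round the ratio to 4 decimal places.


original_size = n_symbols * orig_bits = 1549 * 32 = 49568 bits
compressed_size = n_symbols * avg_code_len = 1549 * 16.61 = 25728.89 bits
ratio = original_size / compressed_size = 49568 / 25728.89 = 1.9266

Compression ratio = 1.9266


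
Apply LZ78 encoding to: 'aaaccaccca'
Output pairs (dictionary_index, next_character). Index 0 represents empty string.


LZ78 encoding steps:
Dictionary: {0: ''}
Step 1: w='' (idx 0), next='a' -> output (0, 'a'), add 'a' as idx 1
Step 2: w='a' (idx 1), next='a' -> output (1, 'a'), add 'aa' as idx 2
Step 3: w='' (idx 0), next='c' -> output (0, 'c'), add 'c' as idx 3
Step 4: w='c' (idx 3), next='a' -> output (3, 'a'), add 'ca' as idx 4
Step 5: w='c' (idx 3), next='c' -> output (3, 'c'), add 'cc' as idx 5
Step 6: w='ca' (idx 4), end of input -> output (4, '')


Encoded: [(0, 'a'), (1, 'a'), (0, 'c'), (3, 'a'), (3, 'c'), (4, '')]


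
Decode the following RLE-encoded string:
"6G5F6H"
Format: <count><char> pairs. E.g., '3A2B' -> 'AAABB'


Expanding each <count><char> pair:
  6G -> 'GGGGGG'
  5F -> 'FFFFF'
  6H -> 'HHHHHH'

Decoded = GGGGGGFFFFFHHHHHH


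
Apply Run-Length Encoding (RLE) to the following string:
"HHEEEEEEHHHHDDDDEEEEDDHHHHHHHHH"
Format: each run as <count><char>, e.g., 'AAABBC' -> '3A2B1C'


Scanning runs left to right:
  i=0: run of 'H' x 2 -> '2H'
  i=2: run of 'E' x 6 -> '6E'
  i=8: run of 'H' x 4 -> '4H'
  i=12: run of 'D' x 4 -> '4D'
  i=16: run of 'E' x 4 -> '4E'
  i=20: run of 'D' x 2 -> '2D'
  i=22: run of 'H' x 9 -> '9H'

RLE = 2H6E4H4D4E2D9H


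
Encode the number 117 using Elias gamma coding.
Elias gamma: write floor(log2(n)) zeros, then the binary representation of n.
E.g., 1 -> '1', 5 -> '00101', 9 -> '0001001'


num_bits = floor(log2(117)) + 1 = 7
leading_zeros = num_bits - 1 = 6
binary(117) = 1110101

Elias gamma(117) = '000000' + '1110101' = 0000001110101 (13 bits)


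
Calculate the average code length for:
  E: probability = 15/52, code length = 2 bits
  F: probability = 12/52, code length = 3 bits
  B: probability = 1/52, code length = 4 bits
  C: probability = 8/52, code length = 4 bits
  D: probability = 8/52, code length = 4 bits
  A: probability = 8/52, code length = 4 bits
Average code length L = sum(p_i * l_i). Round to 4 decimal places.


Weighted contributions p_i * l_i:
  E: (15/52) * 2 = 30/52
  F: (12/52) * 3 = 36/52
  B: (1/52) * 4 = 4/52
  C: (8/52) * 4 = 32/52
  D: (8/52) * 4 = 32/52
  A: (8/52) * 4 = 32/52
Sum = (30 + 36 + 4 + 32 + 32 + 32)/52 = 166/52

L = 166/52 = 3.1923 bits/symbol


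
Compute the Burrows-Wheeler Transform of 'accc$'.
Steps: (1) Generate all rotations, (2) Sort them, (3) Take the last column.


Rotations (sorted):
  0: $accc -> last char: c
  1: accc$ -> last char: $
  2: c$acc -> last char: c
  3: cc$ac -> last char: c
  4: ccc$a -> last char: a


BWT = c$cca


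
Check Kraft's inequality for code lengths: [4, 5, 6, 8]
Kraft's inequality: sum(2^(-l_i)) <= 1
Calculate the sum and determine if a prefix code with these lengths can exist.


Sum = 2^(-4) + 2^(-5) + 2^(-6) + 2^(-8)
    = 0.0625 + 0.03125 + 0.015625 + 0.00390625
    = 29/256 = 0.11328125
Since 0.11328125 <= 1, Kraft's inequality IS satisfied.
A prefix code with these lengths CAN exist.

Kraft sum = 0.11328125. Satisfied.


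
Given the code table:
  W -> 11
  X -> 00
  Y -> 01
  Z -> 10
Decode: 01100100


Decoding:
01 -> Y
10 -> Z
01 -> Y
00 -> X


Result: YZYX


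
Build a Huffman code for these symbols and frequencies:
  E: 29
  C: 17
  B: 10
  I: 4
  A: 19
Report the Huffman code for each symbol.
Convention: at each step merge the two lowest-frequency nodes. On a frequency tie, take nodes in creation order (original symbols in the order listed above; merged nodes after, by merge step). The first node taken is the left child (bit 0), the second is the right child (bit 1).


Huffman tree construction:
Step 1: Merge I(4) + B(10) = 14
Step 2: Merge (I+B)(14) + C(17) = 31
Step 3: Merge A(19) + E(29) = 48
Step 4: Merge ((I+B)+C)(31) + (A+E)(48) = 79
Read each symbol's code off the tree from the root (left child = 0, right child = 1).

Codes:
  E: 11 (length 2)
  C: 01 (length 2)
  B: 001 (length 3)
  I: 000 (length 3)
  A: 10 (length 2)
Average code length: 172/79 = 2.1772 bits/symbol


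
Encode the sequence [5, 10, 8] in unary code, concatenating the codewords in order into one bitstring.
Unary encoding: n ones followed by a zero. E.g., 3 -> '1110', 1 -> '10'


Encode each number as n ones followed by a terminating 0:
  5 -> 111110 (6 bits)
  10 -> 11111111110 (11 bits)
  8 -> 111111110 (9 bits)
Total length = 6 + 11 + 9 = 26 bits.

Unary([5, 10, 8]) = 11111011111111110111111110 (26 bits)


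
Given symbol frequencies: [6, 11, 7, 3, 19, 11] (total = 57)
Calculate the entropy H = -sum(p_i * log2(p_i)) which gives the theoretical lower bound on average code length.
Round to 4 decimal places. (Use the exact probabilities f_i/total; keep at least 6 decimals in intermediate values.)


Per-symbol terms -p_i * log2(p_i) with p_i = f_i/57:
  p = 6/57 = 0.105263: log2(p) = -3.247928, -p*log2(p) = 0.341887
  p = 11/57 = 0.192982: log2(p) = -2.373458, -p*log2(p) = 0.458036
  p = 7/57 = 0.122807: log2(p) = -3.025535, -p*log2(p) = 0.371557
  p = 3/57 = 0.052632: log2(p) = -4.247928, -p*log2(p) = 0.223575
  p = 19/57 = 0.333333: log2(p) = -1.584963, -p*log2(p) = 0.528321
  p = 11/57 = 0.192982: log2(p) = -2.373458, -p*log2(p) = 0.458036
H = 0.341887 + 0.458036 + 0.371557 + 0.223575 + 0.528321 + 0.458036 = 2.381412

H = 2.3814 bits/symbol


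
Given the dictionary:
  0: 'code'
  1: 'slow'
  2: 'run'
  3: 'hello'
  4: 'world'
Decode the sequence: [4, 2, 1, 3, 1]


Look up each index in the dictionary:
  4 -> 'world'
  2 -> 'run'
  1 -> 'slow'
  3 -> 'hello'
  1 -> 'slow'

Decoded: "world run slow hello slow"


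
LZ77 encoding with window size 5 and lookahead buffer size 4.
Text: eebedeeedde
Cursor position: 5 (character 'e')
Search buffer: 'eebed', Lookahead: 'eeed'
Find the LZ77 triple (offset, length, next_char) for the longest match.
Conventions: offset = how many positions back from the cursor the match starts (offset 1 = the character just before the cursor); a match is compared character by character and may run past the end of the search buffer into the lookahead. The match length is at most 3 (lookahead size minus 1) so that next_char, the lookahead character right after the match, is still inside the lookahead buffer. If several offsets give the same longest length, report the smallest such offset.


Try each offset into the search buffer:
  offset=1 (pos 4, char 'd'): match length 0
  offset=2 (pos 3, char 'e'): match length 1
  offset=3 (pos 2, char 'b'): match length 0
  offset=4 (pos 1, char 'e'): match length 1
  offset=5 (pos 0, char 'e'): match length 2
Longest match has length 2 at offset 5.
next_char = character at position 5 + 2 = 7 -> 'e'

Best match: offset=5, length=2 (matching 'ee' starting at position 0)
LZ77 triple: (5, 2, 'e')


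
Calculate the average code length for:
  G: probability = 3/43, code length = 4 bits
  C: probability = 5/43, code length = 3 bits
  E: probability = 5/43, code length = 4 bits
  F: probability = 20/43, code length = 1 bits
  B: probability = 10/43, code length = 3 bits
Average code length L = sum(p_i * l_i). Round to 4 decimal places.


Weighted contributions p_i * l_i:
  G: (3/43) * 4 = 12/43
  C: (5/43) * 3 = 15/43
  E: (5/43) * 4 = 20/43
  F: (20/43) * 1 = 20/43
  B: (10/43) * 3 = 30/43
Sum = (12 + 15 + 20 + 20 + 30)/43 = 97/43

L = 97/43 = 2.2558 bits/symbol


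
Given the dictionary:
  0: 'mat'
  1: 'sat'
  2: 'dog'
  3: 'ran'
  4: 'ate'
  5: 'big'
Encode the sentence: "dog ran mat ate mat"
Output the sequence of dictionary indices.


Look up each word in the dictionary:
  'dog' -> 2
  'ran' -> 3
  'mat' -> 0
  'ate' -> 4
  'mat' -> 0

Encoded: [2, 3, 0, 4, 0]


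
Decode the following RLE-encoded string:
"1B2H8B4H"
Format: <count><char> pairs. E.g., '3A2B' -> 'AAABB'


Expanding each <count><char> pair:
  1B -> 'B'
  2H -> 'HH'
  8B -> 'BBBBBBBB'
  4H -> 'HHHH'

Decoded = BHHBBBBBBBBHHHH


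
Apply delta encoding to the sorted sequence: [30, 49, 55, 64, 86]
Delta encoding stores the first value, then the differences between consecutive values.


First value: 30
Deltas:
  49 - 30 = 19
  55 - 49 = 6
  64 - 55 = 9
  86 - 64 = 22


Delta encoded: [30, 19, 6, 9, 22]


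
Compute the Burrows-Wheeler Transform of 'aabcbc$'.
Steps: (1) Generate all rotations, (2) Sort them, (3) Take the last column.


Rotations (sorted):
  0: $aabcbc -> last char: c
  1: aabcbc$ -> last char: $
  2: abcbc$a -> last char: a
  3: bc$aabc -> last char: c
  4: bcbc$aa -> last char: a
  5: c$aabcb -> last char: b
  6: cbc$aab -> last char: b


BWT = c$acabb


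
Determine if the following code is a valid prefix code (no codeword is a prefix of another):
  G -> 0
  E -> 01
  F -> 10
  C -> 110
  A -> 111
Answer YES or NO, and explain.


Checking each pair (does one codeword prefix another?):
  G='0' vs E='01': prefix -- VIOLATION

NO -- this is NOT a valid prefix code. G (0) is a prefix of E (01).


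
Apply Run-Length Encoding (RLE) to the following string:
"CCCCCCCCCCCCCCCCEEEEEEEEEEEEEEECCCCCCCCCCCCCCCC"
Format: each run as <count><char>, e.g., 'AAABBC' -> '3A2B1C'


Scanning runs left to right:
  i=0: run of 'C' x 16 -> '16C'
  i=16: run of 'E' x 15 -> '15E'
  i=31: run of 'C' x 16 -> '16C'

RLE = 16C15E16C


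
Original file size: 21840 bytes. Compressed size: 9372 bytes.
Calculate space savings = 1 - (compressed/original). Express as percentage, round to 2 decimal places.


ratio = compressed/original = 9372/21840 = 0.429121
savings = 1 - ratio = 1 - 0.429121 = 0.570879
as a percentage: 0.570879 * 100 = 57.09%

Space savings = 1 - 9372/21840 = 57.09%


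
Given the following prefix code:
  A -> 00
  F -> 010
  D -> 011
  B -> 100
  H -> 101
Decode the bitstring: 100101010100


Decoding step by step:
Bits 100 -> B
Bits 101 -> H
Bits 010 -> F
Bits 100 -> B


Decoded message: BHFB


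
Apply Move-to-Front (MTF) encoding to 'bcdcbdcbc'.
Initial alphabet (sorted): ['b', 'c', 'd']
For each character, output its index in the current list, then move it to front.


MTF encoding:
'b': index 0 in ['b', 'c', 'd'] -> ['b', 'c', 'd']
'c': index 1 in ['b', 'c', 'd'] -> ['c', 'b', 'd']
'd': index 2 in ['c', 'b', 'd'] -> ['d', 'c', 'b']
'c': index 1 in ['d', 'c', 'b'] -> ['c', 'd', 'b']
'b': index 2 in ['c', 'd', 'b'] -> ['b', 'c', 'd']
'd': index 2 in ['b', 'c', 'd'] -> ['d', 'b', 'c']
'c': index 2 in ['d', 'b', 'c'] -> ['c', 'd', 'b']
'b': index 2 in ['c', 'd', 'b'] -> ['b', 'c', 'd']
'c': index 1 in ['b', 'c', 'd'] -> ['c', 'b', 'd']


Output: [0, 1, 2, 1, 2, 2, 2, 2, 1]


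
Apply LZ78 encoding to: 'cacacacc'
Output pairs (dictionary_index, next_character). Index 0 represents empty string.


LZ78 encoding steps:
Dictionary: {0: ''}
Step 1: w='' (idx 0), next='c' -> output (0, 'c'), add 'c' as idx 1
Step 2: w='' (idx 0), next='a' -> output (0, 'a'), add 'a' as idx 2
Step 3: w='c' (idx 1), next='a' -> output (1, 'a'), add 'ca' as idx 3
Step 4: w='ca' (idx 3), next='c' -> output (3, 'c'), add 'cac' as idx 4
Step 5: w='c' (idx 1), end of input -> output (1, '')


Encoded: [(0, 'c'), (0, 'a'), (1, 'a'), (3, 'c'), (1, '')]


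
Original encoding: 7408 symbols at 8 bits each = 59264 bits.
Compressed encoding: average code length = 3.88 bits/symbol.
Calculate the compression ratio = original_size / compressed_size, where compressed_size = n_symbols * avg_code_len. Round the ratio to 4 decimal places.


original_size = n_symbols * orig_bits = 7408 * 8 = 59264 bits
compressed_size = n_symbols * avg_code_len = 7408 * 3.88 = 28743.04 bits
ratio = original_size / compressed_size = 59264 / 28743.04 = 2.0619

Compression ratio = 2.0619


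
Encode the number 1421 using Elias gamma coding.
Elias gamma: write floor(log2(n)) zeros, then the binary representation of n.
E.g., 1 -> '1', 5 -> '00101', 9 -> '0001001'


num_bits = floor(log2(1421)) + 1 = 11
leading_zeros = num_bits - 1 = 10
binary(1421) = 10110001101

Elias gamma(1421) = '0000000000' + '10110001101' = 000000000010110001101 (21 bits)


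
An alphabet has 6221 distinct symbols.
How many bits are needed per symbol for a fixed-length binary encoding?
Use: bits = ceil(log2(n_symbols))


log2(6221) = 12.6029
Bracket: 2^12 = 4096 < 6221 <= 2^13 = 8192
So ceil(log2(6221)) = 13

bits = ceil(log2(6221)) = ceil(12.6029) = 13 bits
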